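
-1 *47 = -47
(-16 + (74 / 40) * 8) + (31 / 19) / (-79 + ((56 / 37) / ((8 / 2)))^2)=-2503813 / 2051145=-1.22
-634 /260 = -317 /130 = -2.44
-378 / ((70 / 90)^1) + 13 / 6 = -2903 / 6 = -483.83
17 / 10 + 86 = 877 / 10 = 87.70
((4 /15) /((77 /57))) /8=19 /770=0.02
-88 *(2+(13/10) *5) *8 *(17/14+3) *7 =-176528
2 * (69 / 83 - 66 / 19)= -8334 / 1577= -5.28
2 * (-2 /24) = -1 /6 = -0.17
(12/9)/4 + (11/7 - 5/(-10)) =101/42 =2.40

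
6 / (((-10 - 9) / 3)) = -18 / 19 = -0.95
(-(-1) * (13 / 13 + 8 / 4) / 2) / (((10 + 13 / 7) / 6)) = 63 / 83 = 0.76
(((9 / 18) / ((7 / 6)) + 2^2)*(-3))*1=-93 / 7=-13.29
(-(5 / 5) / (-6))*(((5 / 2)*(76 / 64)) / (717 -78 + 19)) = 95 / 126336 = 0.00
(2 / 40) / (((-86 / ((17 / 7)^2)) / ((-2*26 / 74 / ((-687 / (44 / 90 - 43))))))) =7187141 / 48202049700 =0.00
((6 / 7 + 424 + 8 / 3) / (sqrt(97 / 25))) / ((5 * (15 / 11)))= 98758 * sqrt(97) / 30555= 31.83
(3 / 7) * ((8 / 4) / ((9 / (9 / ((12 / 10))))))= 5 / 7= 0.71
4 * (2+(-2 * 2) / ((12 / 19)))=-52 / 3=-17.33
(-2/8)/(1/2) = -1/2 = -0.50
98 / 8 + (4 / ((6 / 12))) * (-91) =-2863 / 4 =-715.75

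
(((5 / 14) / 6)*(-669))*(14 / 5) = -223 / 2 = -111.50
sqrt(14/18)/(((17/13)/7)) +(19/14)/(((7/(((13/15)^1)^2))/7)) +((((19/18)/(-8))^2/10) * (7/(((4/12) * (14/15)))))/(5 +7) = 19791559/19353600 +91 * sqrt(7)/51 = 5.74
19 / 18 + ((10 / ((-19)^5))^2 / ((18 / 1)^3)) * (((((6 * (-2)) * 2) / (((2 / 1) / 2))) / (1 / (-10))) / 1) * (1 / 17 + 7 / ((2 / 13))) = 53469028835831521 / 50654869421951862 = 1.06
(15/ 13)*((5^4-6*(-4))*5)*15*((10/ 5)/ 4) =730125/ 26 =28081.73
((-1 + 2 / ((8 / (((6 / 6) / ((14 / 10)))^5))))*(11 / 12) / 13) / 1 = -54241 / 806736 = -0.07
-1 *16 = -16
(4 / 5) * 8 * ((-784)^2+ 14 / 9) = 3933808.36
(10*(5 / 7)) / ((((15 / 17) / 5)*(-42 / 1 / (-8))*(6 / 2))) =3400 / 1323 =2.57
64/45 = 1.42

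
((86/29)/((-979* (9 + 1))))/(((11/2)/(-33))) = 258/141955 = 0.00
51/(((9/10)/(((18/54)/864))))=85/3888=0.02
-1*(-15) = 15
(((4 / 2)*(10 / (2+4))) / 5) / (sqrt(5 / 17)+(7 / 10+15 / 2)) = 3485 / 42678-25*sqrt(85) / 42678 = 0.08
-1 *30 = -30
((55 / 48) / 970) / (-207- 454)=-11 / 6155232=-0.00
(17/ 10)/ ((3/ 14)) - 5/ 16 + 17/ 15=2101/ 240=8.75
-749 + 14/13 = -9723/13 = -747.92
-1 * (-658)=658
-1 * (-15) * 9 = 135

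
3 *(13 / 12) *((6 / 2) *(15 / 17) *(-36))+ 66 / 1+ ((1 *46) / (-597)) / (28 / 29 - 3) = -145906211 / 598791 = -243.67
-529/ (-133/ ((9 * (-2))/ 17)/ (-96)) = 914112/ 2261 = 404.30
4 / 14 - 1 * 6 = -40 / 7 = -5.71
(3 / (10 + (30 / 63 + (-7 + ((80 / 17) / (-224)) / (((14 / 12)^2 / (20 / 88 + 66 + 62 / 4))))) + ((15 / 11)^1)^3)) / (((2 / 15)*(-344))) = -0.01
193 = 193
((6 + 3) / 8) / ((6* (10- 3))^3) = 1 / 65856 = 0.00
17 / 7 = 2.43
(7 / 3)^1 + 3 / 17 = 128 / 51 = 2.51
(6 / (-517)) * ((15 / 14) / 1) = -45 / 3619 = -0.01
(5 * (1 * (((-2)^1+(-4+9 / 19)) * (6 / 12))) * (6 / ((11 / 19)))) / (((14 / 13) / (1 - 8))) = 20475 / 22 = 930.68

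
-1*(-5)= 5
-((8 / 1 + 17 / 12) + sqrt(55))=-113 / 12 -sqrt(55)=-16.83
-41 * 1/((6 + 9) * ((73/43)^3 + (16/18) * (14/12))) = -29338083/63648275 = -0.46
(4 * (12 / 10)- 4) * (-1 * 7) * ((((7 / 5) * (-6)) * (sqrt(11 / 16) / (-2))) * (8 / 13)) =-1176 * sqrt(11) / 325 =-12.00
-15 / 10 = -3 / 2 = -1.50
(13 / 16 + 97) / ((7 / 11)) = 17215 / 112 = 153.71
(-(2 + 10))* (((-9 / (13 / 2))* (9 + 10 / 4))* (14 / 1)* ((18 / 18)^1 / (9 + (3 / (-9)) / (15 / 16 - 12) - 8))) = 18466056 / 7111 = 2596.83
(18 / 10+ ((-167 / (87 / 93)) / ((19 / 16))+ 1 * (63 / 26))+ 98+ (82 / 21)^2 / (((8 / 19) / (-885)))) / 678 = -168977829731 / 3569537790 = -47.34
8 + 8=16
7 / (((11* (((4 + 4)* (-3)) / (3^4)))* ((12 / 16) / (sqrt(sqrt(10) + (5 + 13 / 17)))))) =-63* sqrt(289* sqrt(10) + 1666) / 374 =-8.56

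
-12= -12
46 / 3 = 15.33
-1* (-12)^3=1728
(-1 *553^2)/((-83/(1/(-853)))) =-305809/70799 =-4.32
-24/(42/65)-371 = -2857/7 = -408.14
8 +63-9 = 62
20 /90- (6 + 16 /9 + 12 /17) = -1264 /153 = -8.26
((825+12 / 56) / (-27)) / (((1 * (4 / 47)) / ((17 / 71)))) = -3076949 / 35784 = -85.99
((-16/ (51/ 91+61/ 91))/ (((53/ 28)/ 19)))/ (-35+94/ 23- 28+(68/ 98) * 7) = 1113476/ 461259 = 2.41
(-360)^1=-360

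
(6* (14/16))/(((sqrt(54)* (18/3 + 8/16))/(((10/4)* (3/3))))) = 35* sqrt(6)/312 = 0.27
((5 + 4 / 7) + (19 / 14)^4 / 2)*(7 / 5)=111677 / 10976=10.17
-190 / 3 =-63.33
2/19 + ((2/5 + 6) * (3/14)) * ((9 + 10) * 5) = 17342/133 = 130.39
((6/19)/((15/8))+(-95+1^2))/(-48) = 4457/2280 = 1.95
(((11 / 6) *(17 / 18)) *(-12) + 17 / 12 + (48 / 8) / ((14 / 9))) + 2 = -13.50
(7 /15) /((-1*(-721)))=1 /1545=0.00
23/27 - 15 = -382/27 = -14.15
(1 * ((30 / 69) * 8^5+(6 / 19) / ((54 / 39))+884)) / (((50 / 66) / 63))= 1258309.31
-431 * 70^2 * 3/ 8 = -1583925/ 2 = -791962.50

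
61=61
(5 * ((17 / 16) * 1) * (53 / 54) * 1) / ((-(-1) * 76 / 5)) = 22525 / 65664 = 0.34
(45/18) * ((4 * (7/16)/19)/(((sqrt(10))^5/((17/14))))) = 17 * sqrt(10)/60800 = 0.00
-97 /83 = -1.17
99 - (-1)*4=103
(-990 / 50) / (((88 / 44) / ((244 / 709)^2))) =-2947032 / 2513405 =-1.17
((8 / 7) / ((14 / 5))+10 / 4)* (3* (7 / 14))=4.36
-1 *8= -8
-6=-6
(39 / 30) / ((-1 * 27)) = -13 / 270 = -0.05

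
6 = 6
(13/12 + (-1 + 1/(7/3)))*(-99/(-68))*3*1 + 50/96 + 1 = 10729/2856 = 3.76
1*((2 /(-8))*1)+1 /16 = -3 /16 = -0.19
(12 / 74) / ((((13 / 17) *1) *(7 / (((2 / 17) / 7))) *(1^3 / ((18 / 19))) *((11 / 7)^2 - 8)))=-216 / 2476669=-0.00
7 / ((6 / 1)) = 7 / 6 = 1.17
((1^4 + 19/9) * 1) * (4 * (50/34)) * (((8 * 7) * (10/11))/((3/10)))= 15680000/5049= 3105.57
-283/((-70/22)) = 3113/35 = 88.94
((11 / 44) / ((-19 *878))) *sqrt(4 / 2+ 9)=-sqrt(11) / 66728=-0.00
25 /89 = 0.28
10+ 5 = 15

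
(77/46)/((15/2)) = 77/345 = 0.22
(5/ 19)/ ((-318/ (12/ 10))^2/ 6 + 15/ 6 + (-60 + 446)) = 15/ 689282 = 0.00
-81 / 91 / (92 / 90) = -3645 / 4186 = -0.87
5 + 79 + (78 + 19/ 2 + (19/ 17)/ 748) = 2180813/ 12716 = 171.50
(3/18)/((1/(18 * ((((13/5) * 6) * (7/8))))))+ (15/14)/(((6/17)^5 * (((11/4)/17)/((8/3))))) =1222202759/374220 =3266.00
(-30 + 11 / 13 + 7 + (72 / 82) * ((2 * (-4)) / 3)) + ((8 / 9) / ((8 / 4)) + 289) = 1270961 / 4797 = 264.95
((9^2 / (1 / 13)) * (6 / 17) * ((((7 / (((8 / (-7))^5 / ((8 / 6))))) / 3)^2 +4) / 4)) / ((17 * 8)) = 81635165079 / 18253611008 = 4.47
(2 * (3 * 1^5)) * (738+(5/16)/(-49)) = 1735761/392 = 4427.96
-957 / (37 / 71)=-67947 / 37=-1836.41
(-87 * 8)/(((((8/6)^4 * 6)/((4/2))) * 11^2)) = -2349/3872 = -0.61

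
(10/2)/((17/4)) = 20/17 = 1.18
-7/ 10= -0.70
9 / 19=0.47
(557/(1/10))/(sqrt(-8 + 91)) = 5570 * sqrt(83)/83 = 611.39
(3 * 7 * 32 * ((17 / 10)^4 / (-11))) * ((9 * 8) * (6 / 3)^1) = -73474.18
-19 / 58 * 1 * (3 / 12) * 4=-19 / 58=-0.33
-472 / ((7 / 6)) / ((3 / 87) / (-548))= 45006144 / 7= 6429449.14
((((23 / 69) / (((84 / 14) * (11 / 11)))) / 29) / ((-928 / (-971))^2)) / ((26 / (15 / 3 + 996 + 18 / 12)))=1890396205 / 23375978496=0.08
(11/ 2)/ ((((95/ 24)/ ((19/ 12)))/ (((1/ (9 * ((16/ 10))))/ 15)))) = 11/ 1080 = 0.01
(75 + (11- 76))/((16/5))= 25/8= 3.12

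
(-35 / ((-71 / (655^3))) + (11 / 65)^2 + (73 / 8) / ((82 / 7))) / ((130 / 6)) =81779368806518763 / 12790934000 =6393541.61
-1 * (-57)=57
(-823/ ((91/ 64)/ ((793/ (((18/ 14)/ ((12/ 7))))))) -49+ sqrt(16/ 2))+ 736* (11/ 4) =-12810493/ 21+ 2* sqrt(2) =-610020.65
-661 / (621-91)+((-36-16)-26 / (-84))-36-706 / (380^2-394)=-3959887251 / 44521855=-88.94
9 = 9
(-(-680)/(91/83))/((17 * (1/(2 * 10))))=66400/91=729.67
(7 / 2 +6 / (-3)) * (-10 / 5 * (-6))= 18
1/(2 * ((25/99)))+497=24949/50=498.98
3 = 3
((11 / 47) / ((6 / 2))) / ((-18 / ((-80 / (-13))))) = -440 / 16497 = -0.03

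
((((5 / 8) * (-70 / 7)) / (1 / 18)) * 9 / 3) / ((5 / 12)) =-810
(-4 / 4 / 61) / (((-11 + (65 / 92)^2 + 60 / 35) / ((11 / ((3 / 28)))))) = 18248384 / 95267055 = 0.19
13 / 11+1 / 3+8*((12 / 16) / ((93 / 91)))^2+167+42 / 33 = 11042239 / 63426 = 174.10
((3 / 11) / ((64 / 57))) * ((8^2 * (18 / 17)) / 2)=1539 / 187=8.23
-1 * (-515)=515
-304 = -304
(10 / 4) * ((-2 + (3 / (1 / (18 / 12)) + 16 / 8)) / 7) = 45 / 28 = 1.61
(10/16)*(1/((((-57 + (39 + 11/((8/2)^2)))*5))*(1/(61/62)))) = -61/8587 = -0.01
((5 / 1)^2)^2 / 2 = 625 / 2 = 312.50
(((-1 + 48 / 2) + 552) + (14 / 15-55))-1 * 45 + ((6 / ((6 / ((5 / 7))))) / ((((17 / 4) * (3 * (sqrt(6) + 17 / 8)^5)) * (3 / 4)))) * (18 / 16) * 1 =878088552448 * sqrt(6) / 184159863125 + 15087698178787 / 32498799375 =475.93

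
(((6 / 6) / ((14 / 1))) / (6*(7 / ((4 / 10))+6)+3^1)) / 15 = 1 / 30240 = 0.00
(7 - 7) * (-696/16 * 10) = 0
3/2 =1.50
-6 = -6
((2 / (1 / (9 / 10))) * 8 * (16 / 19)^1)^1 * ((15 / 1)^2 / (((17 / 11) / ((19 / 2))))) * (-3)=-855360 / 17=-50315.29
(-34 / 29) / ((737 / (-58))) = 68 / 737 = 0.09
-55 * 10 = -550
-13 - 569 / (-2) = 271.50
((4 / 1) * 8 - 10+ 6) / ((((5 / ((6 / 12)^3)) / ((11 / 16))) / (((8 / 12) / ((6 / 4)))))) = 77 / 360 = 0.21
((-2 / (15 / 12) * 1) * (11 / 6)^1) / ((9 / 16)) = -704 / 135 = -5.21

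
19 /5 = 3.80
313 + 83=396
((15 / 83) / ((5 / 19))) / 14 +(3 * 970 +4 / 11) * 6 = 223202235 / 12782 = 17462.23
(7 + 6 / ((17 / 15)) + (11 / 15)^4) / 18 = 5414761 / 7745625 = 0.70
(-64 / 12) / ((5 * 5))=-16 / 75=-0.21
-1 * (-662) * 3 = 1986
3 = 3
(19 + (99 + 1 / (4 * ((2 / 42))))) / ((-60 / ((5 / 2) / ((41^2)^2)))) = -493 / 271273056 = -0.00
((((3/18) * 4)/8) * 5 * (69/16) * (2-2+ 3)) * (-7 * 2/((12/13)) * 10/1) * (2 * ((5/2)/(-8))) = 261625/512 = 510.99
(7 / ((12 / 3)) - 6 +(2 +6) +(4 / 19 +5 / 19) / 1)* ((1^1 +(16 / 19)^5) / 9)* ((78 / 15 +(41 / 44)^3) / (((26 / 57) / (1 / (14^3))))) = 358162724795 / 111674679660544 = 0.00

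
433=433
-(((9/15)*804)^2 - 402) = -5807694/25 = -232307.76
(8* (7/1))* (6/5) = 336/5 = 67.20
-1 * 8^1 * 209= -1672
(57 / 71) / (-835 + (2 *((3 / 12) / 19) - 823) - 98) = -0.00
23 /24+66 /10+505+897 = 169147 /120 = 1409.56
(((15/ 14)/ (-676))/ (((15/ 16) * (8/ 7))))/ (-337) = 1/ 227812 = 0.00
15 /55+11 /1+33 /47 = 6191 /517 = 11.97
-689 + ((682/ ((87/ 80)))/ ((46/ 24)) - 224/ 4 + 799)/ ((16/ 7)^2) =-484.16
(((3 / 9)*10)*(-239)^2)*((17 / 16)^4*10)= 119270076025 / 49152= 2426555.91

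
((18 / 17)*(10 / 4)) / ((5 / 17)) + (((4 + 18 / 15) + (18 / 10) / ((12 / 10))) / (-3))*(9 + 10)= -1003 / 30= -33.43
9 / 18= 1 / 2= 0.50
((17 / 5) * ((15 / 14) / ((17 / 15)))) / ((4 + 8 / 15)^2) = 10125 / 64736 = 0.16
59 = 59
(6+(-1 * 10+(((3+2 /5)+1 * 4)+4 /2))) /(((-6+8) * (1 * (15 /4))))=18 /25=0.72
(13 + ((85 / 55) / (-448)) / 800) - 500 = -1919948817 / 3942400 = -487.00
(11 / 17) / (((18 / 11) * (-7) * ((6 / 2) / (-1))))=121 / 6426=0.02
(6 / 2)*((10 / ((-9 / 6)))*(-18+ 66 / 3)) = -80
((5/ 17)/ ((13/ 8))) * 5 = 200/ 221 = 0.90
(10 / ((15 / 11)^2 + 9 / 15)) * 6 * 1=3025 / 124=24.40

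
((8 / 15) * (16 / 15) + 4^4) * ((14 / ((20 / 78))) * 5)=5253248 / 75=70043.31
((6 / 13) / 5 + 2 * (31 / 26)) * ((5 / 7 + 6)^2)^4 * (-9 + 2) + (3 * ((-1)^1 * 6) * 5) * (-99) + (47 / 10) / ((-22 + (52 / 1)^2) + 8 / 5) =-14695164334383160213 / 205219856660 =-71606932.07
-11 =-11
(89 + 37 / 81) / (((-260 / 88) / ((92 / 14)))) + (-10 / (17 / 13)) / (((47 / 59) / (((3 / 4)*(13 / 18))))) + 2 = -202.17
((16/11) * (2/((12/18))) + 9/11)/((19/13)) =39/11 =3.55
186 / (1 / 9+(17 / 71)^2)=4219317 / 3821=1104.24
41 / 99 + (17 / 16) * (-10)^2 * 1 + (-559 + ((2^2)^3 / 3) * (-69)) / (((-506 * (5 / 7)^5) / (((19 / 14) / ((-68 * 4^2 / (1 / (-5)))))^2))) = 106.66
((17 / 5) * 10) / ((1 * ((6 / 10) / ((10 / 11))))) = 1700 / 33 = 51.52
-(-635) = 635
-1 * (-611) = 611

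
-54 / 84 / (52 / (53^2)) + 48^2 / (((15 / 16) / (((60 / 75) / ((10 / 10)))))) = 35150631 / 18200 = 1931.35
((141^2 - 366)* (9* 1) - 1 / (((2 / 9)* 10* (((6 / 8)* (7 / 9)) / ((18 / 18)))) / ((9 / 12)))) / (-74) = -24588819 / 10360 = -2373.44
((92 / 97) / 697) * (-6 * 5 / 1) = -0.04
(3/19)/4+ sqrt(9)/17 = 279/1292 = 0.22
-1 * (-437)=437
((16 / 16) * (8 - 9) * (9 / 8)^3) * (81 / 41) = -59049 / 20992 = -2.81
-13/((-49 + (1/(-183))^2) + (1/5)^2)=10883925/40990511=0.27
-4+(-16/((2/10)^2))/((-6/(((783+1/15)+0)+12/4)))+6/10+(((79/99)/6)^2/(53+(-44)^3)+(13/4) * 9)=3937158785470769/75093203790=52430.29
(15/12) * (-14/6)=-35/12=-2.92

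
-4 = -4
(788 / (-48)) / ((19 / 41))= -8077 / 228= -35.43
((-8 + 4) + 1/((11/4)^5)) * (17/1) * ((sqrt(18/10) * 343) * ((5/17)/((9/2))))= -441221480 * sqrt(5)/483153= -2042.01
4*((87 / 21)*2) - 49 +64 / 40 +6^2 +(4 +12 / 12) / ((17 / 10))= 14687 / 595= 24.68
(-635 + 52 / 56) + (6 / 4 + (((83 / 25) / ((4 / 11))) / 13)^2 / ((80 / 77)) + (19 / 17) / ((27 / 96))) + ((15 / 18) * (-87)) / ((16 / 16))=-101449625665277 / 144799200000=-700.62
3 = 3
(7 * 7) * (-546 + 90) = -22344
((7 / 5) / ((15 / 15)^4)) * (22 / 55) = 14 / 25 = 0.56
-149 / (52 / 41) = -6109 / 52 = -117.48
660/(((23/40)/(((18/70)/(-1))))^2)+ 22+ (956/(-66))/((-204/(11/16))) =19549568111/126909216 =154.04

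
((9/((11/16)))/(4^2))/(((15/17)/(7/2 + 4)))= 153/22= 6.95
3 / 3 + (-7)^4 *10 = 24011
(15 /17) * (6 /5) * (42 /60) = 63 /85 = 0.74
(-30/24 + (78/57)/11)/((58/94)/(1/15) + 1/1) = -44227/402952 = -0.11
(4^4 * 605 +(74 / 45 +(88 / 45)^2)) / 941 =313643074 / 1905525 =164.60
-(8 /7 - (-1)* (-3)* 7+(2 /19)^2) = 50151 /2527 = 19.85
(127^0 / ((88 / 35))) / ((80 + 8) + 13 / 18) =315 / 70268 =0.00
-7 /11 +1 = 0.36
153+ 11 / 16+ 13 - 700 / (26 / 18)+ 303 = -14.93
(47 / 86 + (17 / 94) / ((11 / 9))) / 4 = 15439 / 88924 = 0.17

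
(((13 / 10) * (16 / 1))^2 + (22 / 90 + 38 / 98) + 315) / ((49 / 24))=65997608 / 180075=366.50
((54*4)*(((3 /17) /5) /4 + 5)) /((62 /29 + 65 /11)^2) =9358145082 /560106565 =16.71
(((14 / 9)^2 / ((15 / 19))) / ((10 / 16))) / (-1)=-29792 / 6075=-4.90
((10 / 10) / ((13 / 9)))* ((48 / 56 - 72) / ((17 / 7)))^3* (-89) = 98928299592 / 63869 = 1548925.14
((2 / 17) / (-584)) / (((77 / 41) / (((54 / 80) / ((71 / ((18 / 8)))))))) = -9963 / 4342110080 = -0.00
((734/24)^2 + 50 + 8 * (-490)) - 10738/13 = -541535/144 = -3760.66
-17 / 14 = -1.21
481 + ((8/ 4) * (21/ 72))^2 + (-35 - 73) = 373.34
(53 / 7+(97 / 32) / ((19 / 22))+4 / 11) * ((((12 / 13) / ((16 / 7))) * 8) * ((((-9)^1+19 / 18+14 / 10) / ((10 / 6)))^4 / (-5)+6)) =-3130496570733847 / 2037750000000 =-1536.25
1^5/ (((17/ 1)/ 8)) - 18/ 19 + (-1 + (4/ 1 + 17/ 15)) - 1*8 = -21044/ 4845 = -4.34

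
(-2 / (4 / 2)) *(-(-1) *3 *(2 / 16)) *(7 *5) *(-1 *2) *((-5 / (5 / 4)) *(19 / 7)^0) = -105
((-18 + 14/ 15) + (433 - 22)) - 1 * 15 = 5684/ 15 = 378.93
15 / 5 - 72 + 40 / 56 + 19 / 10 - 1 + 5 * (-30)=-217.39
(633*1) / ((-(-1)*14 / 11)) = 6963 / 14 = 497.36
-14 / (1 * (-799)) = 0.02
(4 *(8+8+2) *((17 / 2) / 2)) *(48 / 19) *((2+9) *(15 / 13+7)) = 17126208 / 247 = 69336.87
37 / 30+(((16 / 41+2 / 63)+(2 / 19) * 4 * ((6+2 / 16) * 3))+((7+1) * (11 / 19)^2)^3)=34842136760467 / 1215195106230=28.67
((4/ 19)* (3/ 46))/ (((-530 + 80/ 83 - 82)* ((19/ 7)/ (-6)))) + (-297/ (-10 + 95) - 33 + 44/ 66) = -961779527837/ 26844802935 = -35.83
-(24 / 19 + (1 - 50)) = 907 / 19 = 47.74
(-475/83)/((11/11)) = -5.72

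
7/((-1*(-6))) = 7/6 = 1.17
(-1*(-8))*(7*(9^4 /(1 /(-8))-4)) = -2939552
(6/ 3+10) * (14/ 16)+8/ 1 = 37/ 2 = 18.50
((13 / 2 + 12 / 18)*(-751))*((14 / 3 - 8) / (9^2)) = 161465 / 729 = 221.49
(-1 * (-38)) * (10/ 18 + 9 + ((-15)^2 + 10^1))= 83638/ 9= 9293.11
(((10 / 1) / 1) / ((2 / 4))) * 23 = 460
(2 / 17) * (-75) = -150 / 17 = -8.82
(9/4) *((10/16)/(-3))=-15/32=-0.47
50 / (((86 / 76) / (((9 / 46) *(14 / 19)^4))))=17287200 / 6783551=2.55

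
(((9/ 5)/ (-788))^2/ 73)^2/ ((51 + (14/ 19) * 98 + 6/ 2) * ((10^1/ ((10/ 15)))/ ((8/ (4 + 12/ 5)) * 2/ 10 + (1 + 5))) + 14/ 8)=124659/ 7433492264039291848000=0.00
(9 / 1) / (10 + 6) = 9 / 16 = 0.56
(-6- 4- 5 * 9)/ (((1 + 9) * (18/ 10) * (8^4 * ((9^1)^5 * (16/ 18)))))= -55/ 3869835264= -0.00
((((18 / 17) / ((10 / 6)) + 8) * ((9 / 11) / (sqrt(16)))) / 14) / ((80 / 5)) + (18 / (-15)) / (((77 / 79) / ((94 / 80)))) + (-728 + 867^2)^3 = 886975816159148106473107 / 2094400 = 423498766309753679.56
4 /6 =0.67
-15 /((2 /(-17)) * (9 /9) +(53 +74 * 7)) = -17 /647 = -0.03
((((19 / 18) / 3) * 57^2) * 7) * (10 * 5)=1200325 / 3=400108.33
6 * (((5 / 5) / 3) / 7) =2 / 7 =0.29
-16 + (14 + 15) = 13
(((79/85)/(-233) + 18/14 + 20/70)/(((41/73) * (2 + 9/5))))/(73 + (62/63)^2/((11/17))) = 98937817902/10035836944645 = 0.01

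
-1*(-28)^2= -784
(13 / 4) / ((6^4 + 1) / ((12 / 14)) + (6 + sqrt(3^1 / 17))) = 6043245 / 2824829434 - 117 * sqrt(51) / 1412414717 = 0.00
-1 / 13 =-0.08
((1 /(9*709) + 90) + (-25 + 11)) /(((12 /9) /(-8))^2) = 1939828 /709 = 2736.01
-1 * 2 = -2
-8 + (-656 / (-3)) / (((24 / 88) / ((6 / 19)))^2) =308840 / 1083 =285.17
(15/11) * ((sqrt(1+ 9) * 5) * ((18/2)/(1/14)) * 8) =75600 * sqrt(10)/11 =21733.47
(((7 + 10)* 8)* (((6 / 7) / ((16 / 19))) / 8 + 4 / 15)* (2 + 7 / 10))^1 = 404991 / 2800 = 144.64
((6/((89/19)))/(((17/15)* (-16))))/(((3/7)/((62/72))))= -20615/145248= -0.14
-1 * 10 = -10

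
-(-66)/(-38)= -33/19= -1.74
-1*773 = -773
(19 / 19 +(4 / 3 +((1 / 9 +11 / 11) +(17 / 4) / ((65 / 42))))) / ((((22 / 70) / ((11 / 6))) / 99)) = 557711 / 156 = 3575.07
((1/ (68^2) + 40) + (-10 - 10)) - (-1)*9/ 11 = 1058907/ 50864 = 20.82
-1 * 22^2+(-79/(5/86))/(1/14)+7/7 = -97531/5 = -19506.20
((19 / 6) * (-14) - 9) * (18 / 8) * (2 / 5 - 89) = 10632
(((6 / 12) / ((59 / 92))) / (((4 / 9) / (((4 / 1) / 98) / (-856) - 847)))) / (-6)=1225666665 / 4949392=247.64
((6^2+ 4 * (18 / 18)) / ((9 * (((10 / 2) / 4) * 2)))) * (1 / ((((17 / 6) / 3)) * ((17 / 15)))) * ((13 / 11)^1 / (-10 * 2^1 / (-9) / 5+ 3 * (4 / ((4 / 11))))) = 56160 / 956879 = 0.06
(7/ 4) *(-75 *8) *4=-4200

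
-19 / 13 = -1.46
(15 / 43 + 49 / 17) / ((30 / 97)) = 114557 / 10965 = 10.45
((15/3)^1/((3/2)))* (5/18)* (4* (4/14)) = 200/189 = 1.06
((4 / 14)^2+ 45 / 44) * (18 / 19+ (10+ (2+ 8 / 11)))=3402449 / 225302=15.10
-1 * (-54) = 54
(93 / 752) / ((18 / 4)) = 31 / 1128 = 0.03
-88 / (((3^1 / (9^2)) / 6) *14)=-7128 / 7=-1018.29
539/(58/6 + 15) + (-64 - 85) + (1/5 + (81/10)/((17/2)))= -126.00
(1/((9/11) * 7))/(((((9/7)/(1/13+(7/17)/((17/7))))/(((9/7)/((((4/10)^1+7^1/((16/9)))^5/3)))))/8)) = 267019878400000/396924461038702779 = 0.00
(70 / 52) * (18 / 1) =315 / 13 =24.23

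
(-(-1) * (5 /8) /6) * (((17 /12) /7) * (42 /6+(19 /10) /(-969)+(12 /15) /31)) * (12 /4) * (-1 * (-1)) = 111047 /249984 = 0.44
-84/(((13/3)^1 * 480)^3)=-21/2249728000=-0.00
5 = 5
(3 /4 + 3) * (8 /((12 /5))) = 25 /2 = 12.50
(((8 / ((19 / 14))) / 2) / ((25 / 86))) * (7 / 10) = 16856 / 2375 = 7.10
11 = 11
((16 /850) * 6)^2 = 2304 /180625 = 0.01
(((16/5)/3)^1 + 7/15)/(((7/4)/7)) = 92/15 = 6.13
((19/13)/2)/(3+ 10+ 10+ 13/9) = 171/5720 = 0.03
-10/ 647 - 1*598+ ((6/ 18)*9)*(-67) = -516963/ 647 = -799.02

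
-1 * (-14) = 14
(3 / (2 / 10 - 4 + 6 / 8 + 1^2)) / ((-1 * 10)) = 6 / 41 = 0.15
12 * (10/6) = 20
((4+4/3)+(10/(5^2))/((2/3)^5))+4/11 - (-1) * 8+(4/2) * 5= 70579/2640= 26.73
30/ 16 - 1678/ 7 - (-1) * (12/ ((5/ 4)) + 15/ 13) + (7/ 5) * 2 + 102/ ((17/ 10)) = -597999/ 3640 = -164.29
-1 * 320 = -320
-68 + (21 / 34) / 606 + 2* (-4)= -521961 / 6868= -76.00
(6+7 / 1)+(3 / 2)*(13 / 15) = 143 / 10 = 14.30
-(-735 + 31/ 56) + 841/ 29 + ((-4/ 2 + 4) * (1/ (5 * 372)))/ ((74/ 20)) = 147113129/ 192696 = 763.45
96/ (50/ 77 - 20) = -3696/ 745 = -4.96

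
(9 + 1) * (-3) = -30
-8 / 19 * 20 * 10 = -1600 / 19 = -84.21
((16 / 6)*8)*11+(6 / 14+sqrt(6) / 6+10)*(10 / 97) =5*sqrt(6) / 291+480206 / 2037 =235.78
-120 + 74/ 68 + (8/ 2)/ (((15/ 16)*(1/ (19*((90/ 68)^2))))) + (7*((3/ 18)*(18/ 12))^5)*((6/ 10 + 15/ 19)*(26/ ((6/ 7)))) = 164348863/ 7028480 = 23.38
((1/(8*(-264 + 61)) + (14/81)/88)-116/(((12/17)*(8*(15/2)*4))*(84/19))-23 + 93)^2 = 16343172813353098441/3350020314009600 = 4878.53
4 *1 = 4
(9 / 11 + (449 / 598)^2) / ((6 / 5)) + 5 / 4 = 56682565 / 23601864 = 2.40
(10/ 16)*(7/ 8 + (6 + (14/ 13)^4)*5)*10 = 214780175/ 913952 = 235.00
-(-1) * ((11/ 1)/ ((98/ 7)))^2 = 121/ 196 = 0.62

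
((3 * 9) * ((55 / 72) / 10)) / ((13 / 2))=33 / 104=0.32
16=16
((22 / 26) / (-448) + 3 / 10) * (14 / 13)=8681 / 27040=0.32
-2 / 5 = -0.40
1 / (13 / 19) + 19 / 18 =2.52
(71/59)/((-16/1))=-71/944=-0.08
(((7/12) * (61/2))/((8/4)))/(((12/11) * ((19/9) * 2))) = 4697/2432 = 1.93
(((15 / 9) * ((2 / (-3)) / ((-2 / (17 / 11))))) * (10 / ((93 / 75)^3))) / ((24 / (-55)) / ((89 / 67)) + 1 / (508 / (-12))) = -750589843750 / 58691517219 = -12.79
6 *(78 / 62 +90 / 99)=4434 / 341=13.00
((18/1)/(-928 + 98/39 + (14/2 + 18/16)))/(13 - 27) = 2808/2003519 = 0.00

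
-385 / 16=-24.06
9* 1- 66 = -57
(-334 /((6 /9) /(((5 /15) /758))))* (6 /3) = -167 /379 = -0.44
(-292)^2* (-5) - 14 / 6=-1278967 / 3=-426322.33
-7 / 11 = -0.64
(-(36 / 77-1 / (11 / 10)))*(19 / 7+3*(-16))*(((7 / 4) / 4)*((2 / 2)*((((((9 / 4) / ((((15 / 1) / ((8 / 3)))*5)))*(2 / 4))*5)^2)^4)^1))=-5389 / 240625000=-0.00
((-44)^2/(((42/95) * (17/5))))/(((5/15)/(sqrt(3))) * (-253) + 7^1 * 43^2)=58164700 * sqrt(3)/269119077983 + 3825765900/38445582569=0.10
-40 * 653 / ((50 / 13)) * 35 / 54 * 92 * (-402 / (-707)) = -230258.29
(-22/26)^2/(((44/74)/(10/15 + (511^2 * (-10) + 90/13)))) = -20723807929/6591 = -3144258.52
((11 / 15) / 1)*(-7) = -5.13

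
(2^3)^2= 64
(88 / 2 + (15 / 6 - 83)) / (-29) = 1.26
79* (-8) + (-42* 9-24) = -1034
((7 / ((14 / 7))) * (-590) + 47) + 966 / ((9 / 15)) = -408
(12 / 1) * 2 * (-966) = -23184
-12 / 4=-3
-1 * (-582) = 582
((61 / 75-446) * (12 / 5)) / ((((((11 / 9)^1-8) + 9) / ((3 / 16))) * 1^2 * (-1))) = 901503 / 10000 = 90.15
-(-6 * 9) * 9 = 486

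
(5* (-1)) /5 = -1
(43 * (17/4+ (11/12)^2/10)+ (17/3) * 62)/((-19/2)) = -774283/13680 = -56.60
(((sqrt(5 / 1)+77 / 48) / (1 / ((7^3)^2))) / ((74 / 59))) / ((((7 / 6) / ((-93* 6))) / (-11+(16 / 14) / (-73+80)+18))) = -11890735038* sqrt(5) / 37 - 152597766321 / 296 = -1234140882.10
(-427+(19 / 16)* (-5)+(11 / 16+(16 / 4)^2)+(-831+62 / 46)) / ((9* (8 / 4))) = -114623 / 1656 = -69.22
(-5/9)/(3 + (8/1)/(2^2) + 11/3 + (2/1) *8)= -5/222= -0.02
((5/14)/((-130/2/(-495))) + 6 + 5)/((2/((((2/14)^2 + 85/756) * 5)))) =8776955/1926288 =4.56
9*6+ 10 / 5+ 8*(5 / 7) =432 / 7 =61.71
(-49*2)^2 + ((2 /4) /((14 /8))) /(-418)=14050651 /1463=9604.00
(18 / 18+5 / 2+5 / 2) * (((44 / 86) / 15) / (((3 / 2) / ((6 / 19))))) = 176 / 4085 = 0.04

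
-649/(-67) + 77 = 5808/67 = 86.69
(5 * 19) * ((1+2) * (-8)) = -2280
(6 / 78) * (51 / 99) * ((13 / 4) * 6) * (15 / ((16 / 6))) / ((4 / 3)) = 2295 / 704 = 3.26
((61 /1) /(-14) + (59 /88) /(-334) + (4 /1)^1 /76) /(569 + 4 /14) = -16834767 /2225415280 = -0.01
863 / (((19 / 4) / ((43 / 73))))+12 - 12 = 148436 / 1387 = 107.02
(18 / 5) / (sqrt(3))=6 * sqrt(3) / 5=2.08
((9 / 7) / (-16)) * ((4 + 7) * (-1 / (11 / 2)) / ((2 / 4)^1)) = 9 / 28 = 0.32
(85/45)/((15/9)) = 17/15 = 1.13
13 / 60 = 0.22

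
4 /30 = 2 /15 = 0.13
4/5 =0.80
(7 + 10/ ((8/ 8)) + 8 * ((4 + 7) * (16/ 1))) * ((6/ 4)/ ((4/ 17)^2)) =1235475/ 32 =38608.59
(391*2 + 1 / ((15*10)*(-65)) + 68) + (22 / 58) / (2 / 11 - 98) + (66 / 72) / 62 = 2672266517767 / 3143803000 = 850.01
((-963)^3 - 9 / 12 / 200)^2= 510431768911156692225609 / 640000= 797549638923682331.60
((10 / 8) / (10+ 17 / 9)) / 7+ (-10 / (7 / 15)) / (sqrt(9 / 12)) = 45 / 2996 - 100* sqrt(3) / 7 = -24.73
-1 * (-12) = 12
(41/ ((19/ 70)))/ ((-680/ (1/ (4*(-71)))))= 287/ 366928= 0.00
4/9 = 0.44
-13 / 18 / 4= -13 / 72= -0.18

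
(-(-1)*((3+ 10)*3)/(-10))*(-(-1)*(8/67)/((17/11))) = -1716/5695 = -0.30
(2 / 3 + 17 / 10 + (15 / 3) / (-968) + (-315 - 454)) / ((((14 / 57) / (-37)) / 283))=2214618897859 / 67760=32683277.71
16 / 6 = 8 / 3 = 2.67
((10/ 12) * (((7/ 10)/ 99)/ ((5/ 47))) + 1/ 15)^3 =3048625/ 1676676672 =0.00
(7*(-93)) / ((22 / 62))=-20181 / 11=-1834.64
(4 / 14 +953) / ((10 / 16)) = 53384 / 35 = 1525.26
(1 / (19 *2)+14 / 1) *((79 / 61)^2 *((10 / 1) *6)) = 99793590 / 70699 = 1411.53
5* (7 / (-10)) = -7 / 2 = -3.50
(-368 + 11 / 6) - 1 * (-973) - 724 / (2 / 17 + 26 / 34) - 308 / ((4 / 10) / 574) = -4421937 / 10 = -442193.70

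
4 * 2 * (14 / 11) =112 / 11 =10.18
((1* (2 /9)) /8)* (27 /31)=3 /124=0.02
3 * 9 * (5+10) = 405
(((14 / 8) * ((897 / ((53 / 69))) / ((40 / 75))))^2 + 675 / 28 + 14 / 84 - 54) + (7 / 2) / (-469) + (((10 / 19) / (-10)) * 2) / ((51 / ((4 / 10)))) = 95968213511639557849 / 6536094458880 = 14682807.01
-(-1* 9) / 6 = 3 / 2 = 1.50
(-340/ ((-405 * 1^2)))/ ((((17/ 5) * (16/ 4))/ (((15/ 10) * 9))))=5/ 6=0.83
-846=-846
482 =482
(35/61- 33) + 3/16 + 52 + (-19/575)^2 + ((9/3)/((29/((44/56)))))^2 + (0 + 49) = 914471333186099/13297732210000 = 68.77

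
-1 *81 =-81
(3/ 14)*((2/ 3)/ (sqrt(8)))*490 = 35*sqrt(2)/ 2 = 24.75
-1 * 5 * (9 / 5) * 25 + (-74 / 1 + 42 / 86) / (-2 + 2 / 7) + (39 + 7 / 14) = -73591 / 516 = -142.62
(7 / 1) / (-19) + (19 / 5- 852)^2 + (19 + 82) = 341783339 / 475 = 719543.87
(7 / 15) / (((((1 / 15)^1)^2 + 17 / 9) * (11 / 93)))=3255 / 1562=2.08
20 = 20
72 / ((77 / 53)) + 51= 7743 / 77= 100.56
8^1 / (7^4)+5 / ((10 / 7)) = 16823 / 4802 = 3.50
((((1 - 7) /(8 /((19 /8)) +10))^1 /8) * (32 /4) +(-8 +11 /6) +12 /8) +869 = 329140 /381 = 863.88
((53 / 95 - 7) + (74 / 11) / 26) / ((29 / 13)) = -84001 / 30305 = -2.77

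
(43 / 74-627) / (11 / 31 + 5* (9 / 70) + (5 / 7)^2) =-70413245 / 169497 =-415.42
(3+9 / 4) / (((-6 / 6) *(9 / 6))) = -3.50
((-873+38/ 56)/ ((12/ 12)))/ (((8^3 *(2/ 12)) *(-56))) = 73275/ 401408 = 0.18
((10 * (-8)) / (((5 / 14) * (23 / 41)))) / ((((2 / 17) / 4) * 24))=-39032 / 69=-565.68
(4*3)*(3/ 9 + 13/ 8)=47/ 2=23.50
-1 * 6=-6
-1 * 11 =-11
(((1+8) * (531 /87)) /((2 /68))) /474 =9027 /2291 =3.94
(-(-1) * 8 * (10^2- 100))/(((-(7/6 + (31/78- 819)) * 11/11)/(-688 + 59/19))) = 0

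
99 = 99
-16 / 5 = -3.20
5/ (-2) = -5/ 2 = -2.50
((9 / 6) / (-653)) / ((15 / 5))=-1 / 1306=-0.00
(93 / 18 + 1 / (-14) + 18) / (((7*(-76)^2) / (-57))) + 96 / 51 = 468427 / 253232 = 1.85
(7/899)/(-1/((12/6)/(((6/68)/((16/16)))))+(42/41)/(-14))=-19516/293973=-0.07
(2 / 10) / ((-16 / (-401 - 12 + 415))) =-1 / 40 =-0.02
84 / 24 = 7 / 2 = 3.50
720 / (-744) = -30 / 31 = -0.97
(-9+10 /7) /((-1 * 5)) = 1.51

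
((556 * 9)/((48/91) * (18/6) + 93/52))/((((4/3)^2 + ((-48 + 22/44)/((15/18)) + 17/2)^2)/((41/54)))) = 16595488/34660705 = 0.48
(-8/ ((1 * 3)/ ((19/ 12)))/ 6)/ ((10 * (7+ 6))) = -19/ 3510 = -0.01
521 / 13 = 40.08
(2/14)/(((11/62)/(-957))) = -5394/7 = -770.57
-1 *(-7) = 7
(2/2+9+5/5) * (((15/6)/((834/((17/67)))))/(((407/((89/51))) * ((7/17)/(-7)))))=-0.00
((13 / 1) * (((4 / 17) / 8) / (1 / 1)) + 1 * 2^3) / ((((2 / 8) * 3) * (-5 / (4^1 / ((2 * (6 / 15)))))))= -190 / 17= -11.18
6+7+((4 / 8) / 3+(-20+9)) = 13 / 6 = 2.17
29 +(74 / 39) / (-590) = 333608 / 11505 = 29.00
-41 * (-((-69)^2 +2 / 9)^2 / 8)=75284536241 / 648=116179839.88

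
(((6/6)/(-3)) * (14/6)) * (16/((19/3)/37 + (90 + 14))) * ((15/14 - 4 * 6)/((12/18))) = 47508/11563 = 4.11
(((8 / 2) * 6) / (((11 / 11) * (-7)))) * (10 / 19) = -240 / 133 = -1.80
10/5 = 2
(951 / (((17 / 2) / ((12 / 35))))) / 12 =1902 / 595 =3.20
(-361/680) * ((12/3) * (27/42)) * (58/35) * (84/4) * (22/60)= -1036431/59500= -17.42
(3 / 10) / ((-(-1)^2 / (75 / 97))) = -45 / 194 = -0.23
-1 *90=-90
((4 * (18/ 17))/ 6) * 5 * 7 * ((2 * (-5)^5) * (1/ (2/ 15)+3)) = -27562500/ 17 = -1621323.53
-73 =-73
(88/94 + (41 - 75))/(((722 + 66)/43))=-33411/18518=-1.80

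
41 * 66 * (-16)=-43296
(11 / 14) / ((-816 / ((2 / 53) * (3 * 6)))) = -33 / 50456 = -0.00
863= 863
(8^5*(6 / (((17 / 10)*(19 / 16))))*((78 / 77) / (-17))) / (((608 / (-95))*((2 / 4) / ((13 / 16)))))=623001600 / 422807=1473.49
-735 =-735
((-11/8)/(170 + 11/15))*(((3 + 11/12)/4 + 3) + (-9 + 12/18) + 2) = 6215/327808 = 0.02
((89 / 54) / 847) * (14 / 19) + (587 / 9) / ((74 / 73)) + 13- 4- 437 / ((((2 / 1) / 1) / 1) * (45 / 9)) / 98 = 164072711653 / 2250766980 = 72.90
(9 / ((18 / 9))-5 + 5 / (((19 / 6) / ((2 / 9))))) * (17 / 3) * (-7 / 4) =2023 / 1368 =1.48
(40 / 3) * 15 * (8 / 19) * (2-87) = -136000 / 19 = -7157.89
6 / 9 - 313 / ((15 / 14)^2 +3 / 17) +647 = 605079 / 1471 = 411.34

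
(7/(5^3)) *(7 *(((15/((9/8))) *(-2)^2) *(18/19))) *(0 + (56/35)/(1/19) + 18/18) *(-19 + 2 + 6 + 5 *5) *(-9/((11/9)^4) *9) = -10989553647744/34772375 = -316042.65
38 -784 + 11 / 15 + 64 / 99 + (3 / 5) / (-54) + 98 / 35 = -734413 / 990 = -741.83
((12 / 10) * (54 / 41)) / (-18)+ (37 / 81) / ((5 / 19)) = 5473 / 3321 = 1.65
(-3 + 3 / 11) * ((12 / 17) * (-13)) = 4680 / 187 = 25.03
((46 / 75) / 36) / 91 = 23 / 122850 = 0.00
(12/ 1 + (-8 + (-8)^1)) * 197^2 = -155236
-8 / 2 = -4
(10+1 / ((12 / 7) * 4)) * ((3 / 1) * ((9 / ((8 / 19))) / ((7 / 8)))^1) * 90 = 3747465 / 56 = 66919.02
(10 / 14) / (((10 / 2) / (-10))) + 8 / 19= -134 / 133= -1.01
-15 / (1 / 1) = -15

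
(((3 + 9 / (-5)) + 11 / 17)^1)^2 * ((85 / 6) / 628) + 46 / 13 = 95881 / 26520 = 3.62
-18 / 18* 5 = -5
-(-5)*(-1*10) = -50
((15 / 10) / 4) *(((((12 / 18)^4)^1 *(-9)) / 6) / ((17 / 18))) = -2 / 17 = -0.12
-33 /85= -0.39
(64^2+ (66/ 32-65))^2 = 16265593.13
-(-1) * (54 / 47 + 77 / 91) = 1219 / 611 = 2.00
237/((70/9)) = 2133/70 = 30.47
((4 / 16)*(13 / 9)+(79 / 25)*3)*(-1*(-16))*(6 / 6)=35428 / 225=157.46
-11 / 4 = -2.75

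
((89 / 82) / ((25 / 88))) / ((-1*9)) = -3916 / 9225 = -0.42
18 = 18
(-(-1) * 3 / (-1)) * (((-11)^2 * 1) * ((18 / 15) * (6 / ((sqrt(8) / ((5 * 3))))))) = -9801 * sqrt(2) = -13860.71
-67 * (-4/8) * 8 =268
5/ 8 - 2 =-11/ 8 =-1.38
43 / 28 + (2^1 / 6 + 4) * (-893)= -324923 / 84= -3868.13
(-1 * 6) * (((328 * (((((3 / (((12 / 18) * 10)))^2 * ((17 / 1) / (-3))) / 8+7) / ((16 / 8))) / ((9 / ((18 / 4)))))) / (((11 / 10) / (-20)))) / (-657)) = -899581 / 9636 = -93.36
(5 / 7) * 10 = 50 / 7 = 7.14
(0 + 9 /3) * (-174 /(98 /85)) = -22185 /49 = -452.76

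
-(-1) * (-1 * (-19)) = 19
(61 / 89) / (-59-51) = -61 / 9790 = -0.01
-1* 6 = -6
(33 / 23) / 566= 33 / 13018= 0.00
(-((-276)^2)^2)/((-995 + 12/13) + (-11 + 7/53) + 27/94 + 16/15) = 5637345633354240/974978569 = 5782020.05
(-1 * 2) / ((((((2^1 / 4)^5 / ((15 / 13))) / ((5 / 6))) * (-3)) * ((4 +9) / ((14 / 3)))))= 11200 / 1521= 7.36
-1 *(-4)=4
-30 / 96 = -5 / 16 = -0.31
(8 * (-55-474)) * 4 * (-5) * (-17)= -1438880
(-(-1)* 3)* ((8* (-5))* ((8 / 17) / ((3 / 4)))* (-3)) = 3840 / 17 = 225.88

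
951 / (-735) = -317 / 245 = -1.29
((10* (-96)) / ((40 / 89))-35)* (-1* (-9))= -19539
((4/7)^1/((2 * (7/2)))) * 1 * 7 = 4/7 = 0.57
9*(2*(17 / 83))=306 / 83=3.69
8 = 8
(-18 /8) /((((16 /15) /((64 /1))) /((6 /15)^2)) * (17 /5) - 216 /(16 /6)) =108 /3871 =0.03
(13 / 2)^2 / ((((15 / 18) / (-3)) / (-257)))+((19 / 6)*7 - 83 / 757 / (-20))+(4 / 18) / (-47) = 250481003573 / 6404220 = 39111.87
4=4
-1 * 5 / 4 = -5 / 4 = -1.25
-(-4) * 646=2584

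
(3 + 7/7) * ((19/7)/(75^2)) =76/39375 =0.00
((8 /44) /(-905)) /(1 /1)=-2 /9955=-0.00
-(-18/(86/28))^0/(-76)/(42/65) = 65/3192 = 0.02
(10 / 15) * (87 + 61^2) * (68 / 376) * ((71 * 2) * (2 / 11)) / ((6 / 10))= 91925120 / 4653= 19756.10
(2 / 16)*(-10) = -5 / 4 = -1.25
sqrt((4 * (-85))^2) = 340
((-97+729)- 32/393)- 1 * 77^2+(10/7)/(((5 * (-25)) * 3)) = -121435679/22925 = -5297.09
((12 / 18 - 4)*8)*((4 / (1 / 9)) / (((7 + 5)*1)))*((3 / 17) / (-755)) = 48 / 2567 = 0.02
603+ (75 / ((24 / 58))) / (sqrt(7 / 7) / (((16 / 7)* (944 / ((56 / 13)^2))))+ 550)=13234964404 / 21936543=603.33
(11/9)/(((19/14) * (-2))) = -77/171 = -0.45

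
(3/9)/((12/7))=7/36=0.19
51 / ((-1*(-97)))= 51 / 97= 0.53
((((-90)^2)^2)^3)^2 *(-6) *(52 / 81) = -307248521481286704658872000000000000000000000000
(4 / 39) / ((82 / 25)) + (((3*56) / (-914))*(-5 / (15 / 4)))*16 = 3.95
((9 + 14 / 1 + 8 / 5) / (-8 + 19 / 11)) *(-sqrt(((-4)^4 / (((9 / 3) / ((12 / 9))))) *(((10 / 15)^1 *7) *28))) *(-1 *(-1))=202048 *sqrt(6) / 1035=478.18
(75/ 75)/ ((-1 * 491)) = -1/ 491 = -0.00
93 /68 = 1.37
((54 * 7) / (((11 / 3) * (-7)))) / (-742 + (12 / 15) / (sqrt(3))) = 810 * sqrt(3) / 113553781 + 2253825 / 113553781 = 0.02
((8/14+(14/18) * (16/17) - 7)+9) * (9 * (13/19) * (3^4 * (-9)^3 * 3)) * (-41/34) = 167027831919/38437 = 4345496.06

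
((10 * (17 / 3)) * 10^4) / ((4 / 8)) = 3400000 / 3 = 1133333.33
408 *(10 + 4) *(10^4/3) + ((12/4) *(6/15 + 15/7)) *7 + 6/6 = 95200272/5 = 19040054.40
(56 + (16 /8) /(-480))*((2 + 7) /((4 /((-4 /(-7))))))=40317 /560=71.99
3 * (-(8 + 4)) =-36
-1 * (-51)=51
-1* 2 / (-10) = 1 / 5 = 0.20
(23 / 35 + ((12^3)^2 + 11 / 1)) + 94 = 104513138 / 35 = 2986089.66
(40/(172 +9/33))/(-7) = -88/2653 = -0.03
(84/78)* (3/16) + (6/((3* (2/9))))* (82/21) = 25731/728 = 35.34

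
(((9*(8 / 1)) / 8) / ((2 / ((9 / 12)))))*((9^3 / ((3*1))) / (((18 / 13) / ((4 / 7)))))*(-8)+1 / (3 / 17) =-56743 / 21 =-2702.05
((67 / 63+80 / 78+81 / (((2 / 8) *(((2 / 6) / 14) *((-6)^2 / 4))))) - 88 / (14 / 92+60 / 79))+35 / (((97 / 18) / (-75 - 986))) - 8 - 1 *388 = -1544812682951 / 263194659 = -5869.47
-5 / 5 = -1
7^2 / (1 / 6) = 294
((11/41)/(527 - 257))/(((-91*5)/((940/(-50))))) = 517/12592125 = 0.00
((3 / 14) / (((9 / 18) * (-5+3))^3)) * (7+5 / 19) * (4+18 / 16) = -8487 / 1064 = -7.98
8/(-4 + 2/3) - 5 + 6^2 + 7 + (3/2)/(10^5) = 7120003/200000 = 35.60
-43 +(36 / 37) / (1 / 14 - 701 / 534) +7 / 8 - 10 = -2270847 / 42920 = -52.91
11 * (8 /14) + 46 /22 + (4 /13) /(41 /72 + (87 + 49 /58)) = 8.38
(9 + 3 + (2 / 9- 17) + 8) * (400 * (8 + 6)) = 162400 / 9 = 18044.44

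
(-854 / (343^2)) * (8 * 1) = -976 / 16807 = -0.06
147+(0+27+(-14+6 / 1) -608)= -442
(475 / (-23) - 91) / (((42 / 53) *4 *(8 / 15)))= -66.04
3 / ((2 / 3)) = 9 / 2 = 4.50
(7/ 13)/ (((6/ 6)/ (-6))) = -42/ 13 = -3.23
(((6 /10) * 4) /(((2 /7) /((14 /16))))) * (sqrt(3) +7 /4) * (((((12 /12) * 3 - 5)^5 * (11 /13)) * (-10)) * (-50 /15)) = -150920 /13 - 86240 * sqrt(3) /13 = -23099.39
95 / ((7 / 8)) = 760 / 7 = 108.57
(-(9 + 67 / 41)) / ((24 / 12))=-218 / 41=-5.32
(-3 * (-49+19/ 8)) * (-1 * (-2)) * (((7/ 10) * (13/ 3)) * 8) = 33943/ 5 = 6788.60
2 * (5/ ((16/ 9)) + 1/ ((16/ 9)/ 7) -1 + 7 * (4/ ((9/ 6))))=293/ 6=48.83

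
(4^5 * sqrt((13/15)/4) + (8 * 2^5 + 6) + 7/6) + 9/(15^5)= 44409377/168750 + 512 * sqrt(195)/15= 739.81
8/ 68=2/ 17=0.12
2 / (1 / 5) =10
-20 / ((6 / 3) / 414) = -4140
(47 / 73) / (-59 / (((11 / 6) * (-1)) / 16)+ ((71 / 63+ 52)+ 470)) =32571 / 52513207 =0.00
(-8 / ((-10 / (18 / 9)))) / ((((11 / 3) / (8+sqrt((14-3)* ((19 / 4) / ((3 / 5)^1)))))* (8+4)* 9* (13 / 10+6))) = 32 / 7227+2* sqrt(3135) / 21681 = 0.01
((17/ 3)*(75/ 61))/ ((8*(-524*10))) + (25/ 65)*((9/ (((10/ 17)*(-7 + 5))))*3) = -58687009/ 6648512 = -8.83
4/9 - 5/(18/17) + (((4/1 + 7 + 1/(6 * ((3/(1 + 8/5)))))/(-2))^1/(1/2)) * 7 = -82.29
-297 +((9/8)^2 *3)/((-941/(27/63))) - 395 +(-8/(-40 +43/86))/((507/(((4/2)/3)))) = -35053465109639/50655189312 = -692.00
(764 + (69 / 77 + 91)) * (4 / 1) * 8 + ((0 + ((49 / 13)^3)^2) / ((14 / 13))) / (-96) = 150189544990357 / 5489195712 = 27360.94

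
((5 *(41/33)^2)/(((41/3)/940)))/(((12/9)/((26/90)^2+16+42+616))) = 268379.92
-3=-3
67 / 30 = 2.23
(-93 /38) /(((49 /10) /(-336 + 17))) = 148335 /931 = 159.33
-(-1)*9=9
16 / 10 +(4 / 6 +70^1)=1084 / 15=72.27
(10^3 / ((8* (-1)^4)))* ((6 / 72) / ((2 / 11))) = 1375 / 24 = 57.29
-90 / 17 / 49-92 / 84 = -1.20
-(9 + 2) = -11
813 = 813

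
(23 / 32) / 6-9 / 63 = -31 / 1344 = -0.02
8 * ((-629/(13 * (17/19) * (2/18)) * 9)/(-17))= 455544/221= 2061.29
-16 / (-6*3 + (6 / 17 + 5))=272 / 215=1.27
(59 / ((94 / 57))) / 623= 3363 / 58562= 0.06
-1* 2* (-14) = 28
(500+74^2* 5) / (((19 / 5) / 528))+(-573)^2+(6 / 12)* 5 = 159682997 / 38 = 4202184.13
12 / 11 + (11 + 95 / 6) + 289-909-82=-44489 / 66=-674.08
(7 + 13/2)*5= 135/2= 67.50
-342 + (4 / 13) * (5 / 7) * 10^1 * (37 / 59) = -1828798 / 5369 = -340.62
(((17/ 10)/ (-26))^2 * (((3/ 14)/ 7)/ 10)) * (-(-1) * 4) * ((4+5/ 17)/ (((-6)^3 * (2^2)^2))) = -1241/ 19079424000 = -0.00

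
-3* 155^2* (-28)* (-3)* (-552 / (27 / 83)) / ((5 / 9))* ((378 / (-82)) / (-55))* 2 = 1398014396352 / 451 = 3099810191.47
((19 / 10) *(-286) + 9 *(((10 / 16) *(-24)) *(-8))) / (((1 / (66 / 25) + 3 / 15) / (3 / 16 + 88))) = 124928529 / 1528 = 81759.51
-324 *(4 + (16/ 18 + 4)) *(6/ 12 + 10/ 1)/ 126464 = -945/ 3952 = -0.24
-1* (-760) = 760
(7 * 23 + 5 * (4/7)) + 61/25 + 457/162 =4794499/28350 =169.12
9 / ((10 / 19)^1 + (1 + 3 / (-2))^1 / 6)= 2052 / 101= 20.32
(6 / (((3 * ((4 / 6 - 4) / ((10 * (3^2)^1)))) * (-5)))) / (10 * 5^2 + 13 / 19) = 1026 / 23815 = 0.04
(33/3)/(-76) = -11/76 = -0.14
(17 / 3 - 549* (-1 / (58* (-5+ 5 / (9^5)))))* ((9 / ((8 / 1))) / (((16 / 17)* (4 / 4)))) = 162073767 / 35932160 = 4.51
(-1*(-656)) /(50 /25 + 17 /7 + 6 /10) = 1435 /11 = 130.45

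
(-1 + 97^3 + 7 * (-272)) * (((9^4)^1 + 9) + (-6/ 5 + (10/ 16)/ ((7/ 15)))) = 209435541594/ 35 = 5983872616.97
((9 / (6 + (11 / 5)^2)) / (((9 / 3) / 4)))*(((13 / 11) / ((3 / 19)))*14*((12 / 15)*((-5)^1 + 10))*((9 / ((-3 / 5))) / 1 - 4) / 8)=-3285100 / 2981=-1102.01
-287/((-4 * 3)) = 287/12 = 23.92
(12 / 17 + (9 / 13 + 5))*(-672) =-950208 / 221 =-4299.58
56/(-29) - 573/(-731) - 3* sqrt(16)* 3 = -787483/21199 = -37.15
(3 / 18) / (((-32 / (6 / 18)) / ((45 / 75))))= -1 / 960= -0.00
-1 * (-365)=365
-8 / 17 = -0.47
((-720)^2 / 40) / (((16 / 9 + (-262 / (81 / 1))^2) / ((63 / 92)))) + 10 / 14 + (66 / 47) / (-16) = 881975668939 / 1215381272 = 725.68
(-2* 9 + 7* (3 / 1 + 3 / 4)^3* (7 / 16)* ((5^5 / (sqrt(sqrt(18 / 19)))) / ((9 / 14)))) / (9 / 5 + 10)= -90 / 59 + 669921875* 19^(1 / 4)* 2^(3 / 4)* sqrt(3) / 60416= 67434.77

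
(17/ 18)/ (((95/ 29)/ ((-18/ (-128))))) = 493/ 12160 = 0.04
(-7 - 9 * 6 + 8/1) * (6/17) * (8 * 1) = -2544/17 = -149.65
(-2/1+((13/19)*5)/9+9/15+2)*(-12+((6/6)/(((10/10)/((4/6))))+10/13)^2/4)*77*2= -2254280336/1300455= -1733.46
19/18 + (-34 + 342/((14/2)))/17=4133/2142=1.93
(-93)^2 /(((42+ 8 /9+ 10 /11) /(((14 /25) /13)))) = 8.51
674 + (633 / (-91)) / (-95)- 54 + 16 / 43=230641239 / 371735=620.45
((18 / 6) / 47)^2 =9 / 2209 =0.00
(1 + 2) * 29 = 87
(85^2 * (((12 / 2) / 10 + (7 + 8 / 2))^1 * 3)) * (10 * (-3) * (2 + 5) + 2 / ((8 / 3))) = -105223455 / 2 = -52611727.50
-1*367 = -367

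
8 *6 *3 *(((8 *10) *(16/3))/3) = 20480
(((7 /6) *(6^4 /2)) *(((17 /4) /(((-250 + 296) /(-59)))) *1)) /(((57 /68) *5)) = -2148426 /2185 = -983.26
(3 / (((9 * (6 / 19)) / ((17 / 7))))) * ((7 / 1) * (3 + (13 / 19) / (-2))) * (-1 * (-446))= 382891 / 18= 21271.72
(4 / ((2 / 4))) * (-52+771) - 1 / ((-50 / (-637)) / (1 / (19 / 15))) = 1090969 / 190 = 5741.94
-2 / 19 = -0.11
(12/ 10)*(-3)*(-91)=1638/ 5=327.60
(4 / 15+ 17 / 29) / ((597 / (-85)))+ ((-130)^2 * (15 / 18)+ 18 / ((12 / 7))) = 1464026605 / 103878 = 14093.71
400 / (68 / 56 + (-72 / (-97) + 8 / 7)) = 543200 / 4209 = 129.06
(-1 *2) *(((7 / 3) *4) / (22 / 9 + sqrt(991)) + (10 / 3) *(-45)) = 299.45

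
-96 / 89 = -1.08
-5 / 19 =-0.26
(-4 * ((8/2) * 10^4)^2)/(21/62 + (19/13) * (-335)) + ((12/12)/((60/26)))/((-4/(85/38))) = 4704460712847103/359653584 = 13080533.39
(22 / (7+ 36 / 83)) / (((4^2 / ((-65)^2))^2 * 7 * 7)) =16297620625 / 3869824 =4211.46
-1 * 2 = -2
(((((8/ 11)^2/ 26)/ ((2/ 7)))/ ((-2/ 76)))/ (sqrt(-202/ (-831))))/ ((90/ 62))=-65968 * sqrt(167862)/ 7149285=-3.78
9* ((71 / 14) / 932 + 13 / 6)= 255075 / 13048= 19.55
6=6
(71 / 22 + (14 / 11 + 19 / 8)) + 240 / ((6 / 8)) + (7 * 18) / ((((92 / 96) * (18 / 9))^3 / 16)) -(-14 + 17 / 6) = 182318423 / 292008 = 624.36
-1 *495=-495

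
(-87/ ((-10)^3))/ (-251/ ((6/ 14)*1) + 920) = 261/ 1003000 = 0.00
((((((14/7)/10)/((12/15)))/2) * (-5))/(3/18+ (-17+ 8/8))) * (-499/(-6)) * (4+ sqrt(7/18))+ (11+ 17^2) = 499 * sqrt(14)/912+ 11899/38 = 315.18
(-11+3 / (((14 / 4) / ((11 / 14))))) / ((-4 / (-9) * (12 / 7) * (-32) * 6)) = 253 / 3584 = 0.07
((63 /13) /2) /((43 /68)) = 3.83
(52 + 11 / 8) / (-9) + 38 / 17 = -4523 / 1224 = -3.70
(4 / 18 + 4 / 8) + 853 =15367 / 18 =853.72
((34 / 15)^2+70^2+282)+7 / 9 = 1167281 / 225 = 5187.92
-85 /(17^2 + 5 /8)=-680 /2317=-0.29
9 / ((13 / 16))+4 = 196 / 13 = 15.08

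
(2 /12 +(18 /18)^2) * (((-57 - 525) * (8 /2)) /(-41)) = 2716 /41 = 66.24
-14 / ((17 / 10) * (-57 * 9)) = 140 / 8721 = 0.02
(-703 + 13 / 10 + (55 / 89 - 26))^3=-270969393774161727 / 704969000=-384370651.44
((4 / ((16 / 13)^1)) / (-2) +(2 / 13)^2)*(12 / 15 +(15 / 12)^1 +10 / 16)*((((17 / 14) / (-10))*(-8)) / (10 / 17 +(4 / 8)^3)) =-13389659 / 2295020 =-5.83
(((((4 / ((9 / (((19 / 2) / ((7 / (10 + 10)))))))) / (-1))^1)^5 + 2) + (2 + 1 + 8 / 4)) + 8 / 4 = -253543605671113 / 992436543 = -255475.89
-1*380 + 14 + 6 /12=-731 /2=-365.50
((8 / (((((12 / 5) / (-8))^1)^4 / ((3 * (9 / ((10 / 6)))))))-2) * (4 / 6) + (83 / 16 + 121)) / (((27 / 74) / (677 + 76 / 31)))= 134562667561 / 6696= 20095977.83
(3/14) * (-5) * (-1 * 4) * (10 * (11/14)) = 1650/49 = 33.67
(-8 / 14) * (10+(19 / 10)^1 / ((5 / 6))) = -7.02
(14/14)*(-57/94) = -57/94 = -0.61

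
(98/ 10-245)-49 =-1421/ 5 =-284.20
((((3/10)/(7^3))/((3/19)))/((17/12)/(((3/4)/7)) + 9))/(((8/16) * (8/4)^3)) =171/2744000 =0.00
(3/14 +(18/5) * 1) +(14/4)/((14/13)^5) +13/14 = 5500497/768320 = 7.16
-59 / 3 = -19.67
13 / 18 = 0.72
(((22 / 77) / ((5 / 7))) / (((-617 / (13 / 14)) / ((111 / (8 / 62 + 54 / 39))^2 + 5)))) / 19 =-3719674751 / 21810641500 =-0.17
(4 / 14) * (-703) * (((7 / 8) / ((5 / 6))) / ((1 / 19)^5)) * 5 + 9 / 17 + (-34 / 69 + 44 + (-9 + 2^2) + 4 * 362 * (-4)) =-6125528340295 / 2346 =-2611052148.46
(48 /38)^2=576 /361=1.60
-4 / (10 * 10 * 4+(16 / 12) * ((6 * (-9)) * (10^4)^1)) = 1 / 179900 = 0.00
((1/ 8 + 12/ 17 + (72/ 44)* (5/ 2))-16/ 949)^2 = 48491042529601/ 2015559447616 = 24.06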